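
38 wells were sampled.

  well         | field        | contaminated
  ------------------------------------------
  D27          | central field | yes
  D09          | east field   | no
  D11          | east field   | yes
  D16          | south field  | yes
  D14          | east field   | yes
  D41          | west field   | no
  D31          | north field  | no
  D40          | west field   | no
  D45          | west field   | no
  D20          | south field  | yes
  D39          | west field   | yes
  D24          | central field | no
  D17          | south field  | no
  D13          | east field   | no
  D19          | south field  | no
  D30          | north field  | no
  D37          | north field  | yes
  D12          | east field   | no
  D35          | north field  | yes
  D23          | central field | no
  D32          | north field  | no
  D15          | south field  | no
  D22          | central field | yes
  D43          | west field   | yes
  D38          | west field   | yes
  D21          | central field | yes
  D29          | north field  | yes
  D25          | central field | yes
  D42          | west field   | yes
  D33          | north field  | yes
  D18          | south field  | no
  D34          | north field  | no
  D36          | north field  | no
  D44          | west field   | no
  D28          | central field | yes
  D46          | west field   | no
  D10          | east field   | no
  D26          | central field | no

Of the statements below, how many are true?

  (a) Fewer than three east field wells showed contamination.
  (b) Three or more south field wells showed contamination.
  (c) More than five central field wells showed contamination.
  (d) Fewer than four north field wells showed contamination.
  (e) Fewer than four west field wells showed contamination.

(a) east field: |A| = 6, |A ∩ B| = 2; needs |A ∩ B| < 3 — true.
(b) south field: |A| = 6, |A ∩ B| = 2; needs |A ∩ B| ≥ 3 — false.
(c) central field: |A| = 8, |A ∩ B| = 5; needs |A ∩ B| > 5 — false.
(d) north field: |A| = 9, |A ∩ B| = 4; needs |A ∩ B| < 4 — false.
(e) west field: |A| = 9, |A ∩ B| = 4; needs |A ∩ B| < 4 — false.

1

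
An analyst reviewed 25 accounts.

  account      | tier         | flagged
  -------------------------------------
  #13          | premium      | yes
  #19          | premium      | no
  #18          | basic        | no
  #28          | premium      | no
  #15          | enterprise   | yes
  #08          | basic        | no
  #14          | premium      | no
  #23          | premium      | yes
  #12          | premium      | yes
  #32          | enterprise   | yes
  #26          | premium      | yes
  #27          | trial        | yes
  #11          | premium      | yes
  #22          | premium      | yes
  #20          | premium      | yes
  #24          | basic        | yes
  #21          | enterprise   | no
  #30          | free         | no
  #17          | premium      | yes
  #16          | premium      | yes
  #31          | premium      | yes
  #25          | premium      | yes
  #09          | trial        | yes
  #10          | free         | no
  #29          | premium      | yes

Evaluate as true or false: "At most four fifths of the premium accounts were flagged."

'At most four fifths of the premium accounts were flagged' holds iff |A ∩ B| / |A| ≤ 4/5.
|A| = 15, |A ∩ B| = 12, |A ∖ B| = 3.
|A ∩ B|/|A| = 12/15, so the statement is true.

True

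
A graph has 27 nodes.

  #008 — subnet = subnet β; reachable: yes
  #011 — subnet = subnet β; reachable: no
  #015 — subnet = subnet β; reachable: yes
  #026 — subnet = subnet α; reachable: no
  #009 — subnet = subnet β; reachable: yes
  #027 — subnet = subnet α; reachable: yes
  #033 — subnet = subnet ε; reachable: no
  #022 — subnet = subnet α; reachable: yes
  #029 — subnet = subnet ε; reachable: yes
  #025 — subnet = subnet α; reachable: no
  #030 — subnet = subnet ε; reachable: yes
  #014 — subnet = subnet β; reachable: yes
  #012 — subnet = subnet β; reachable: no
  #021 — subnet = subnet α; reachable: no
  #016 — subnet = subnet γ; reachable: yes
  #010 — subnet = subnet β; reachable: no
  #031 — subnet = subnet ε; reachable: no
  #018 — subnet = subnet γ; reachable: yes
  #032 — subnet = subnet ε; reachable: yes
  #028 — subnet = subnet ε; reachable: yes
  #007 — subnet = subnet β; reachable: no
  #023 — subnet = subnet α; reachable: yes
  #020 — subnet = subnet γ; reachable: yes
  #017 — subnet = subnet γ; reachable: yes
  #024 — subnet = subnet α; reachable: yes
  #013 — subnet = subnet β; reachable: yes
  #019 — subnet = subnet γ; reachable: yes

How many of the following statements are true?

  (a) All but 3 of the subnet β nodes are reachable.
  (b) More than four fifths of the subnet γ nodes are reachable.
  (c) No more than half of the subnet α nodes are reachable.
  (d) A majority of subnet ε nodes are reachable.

(a) subnet β: |A| = 9, |A ∩ B| = 5; needs |A ∖ B| = 3 — false.
(b) subnet γ: |A| = 5, |A ∩ B| = 5; needs |A ∩ B| / |A| > 4/5 — true.
(c) subnet α: |A| = 7, |A ∩ B| = 4; needs |A ∩ B| ≤ |A ∖ B| — false.
(d) subnet ε: |A| = 6, |A ∩ B| = 4; needs |A ∩ B| > |A ∖ B| — true.

2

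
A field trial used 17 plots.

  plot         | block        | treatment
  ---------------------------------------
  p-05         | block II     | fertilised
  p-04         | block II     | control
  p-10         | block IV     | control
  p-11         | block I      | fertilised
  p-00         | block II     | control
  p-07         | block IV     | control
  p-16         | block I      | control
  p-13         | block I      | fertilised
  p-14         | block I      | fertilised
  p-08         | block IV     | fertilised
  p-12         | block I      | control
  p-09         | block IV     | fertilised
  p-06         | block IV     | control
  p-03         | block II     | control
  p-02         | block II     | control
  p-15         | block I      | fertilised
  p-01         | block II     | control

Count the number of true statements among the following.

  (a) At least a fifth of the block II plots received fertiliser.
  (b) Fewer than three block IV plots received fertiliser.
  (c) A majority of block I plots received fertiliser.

(a) block II: |A| = 6, |A ∩ B| = 1; needs |A ∩ B| / |A| ≥ 1/5 — false.
(b) block IV: |A| = 5, |A ∩ B| = 2; needs |A ∩ B| < 3 — true.
(c) block I: |A| = 6, |A ∩ B| = 4; needs |A ∩ B| > |A ∖ B| — true.

2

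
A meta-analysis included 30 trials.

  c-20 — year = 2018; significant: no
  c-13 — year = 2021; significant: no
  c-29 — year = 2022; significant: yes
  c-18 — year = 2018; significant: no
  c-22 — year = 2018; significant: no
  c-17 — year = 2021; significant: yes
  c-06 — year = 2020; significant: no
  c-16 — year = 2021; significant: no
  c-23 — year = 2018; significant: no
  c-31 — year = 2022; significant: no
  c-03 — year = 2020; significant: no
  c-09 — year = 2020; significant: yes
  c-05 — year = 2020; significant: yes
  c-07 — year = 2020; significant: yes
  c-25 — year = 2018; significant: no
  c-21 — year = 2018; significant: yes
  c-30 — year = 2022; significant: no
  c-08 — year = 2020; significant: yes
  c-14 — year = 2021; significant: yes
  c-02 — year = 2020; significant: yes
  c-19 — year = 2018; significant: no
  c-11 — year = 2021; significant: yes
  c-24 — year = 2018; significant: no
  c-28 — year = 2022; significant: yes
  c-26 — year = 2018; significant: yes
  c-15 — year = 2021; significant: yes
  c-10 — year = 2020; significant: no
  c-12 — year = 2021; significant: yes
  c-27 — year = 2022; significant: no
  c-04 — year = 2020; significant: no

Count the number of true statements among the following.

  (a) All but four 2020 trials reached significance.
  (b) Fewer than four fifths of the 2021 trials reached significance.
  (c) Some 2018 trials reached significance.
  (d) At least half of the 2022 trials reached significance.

3

(a) 2020: |A| = 9, |A ∩ B| = 5; needs |A ∖ B| = 4 — true.
(b) 2021: |A| = 7, |A ∩ B| = 5; needs |A ∩ B| / |A| < 4/5 — true.
(c) 2018: |A| = 9, |A ∩ B| = 2; needs A ∩ B ≠ ∅ (|A ∩ B| ≥ 1) — true.
(d) 2022: |A| = 5, |A ∩ B| = 2; needs |A ∩ B| ≥ |A ∖ B| — false.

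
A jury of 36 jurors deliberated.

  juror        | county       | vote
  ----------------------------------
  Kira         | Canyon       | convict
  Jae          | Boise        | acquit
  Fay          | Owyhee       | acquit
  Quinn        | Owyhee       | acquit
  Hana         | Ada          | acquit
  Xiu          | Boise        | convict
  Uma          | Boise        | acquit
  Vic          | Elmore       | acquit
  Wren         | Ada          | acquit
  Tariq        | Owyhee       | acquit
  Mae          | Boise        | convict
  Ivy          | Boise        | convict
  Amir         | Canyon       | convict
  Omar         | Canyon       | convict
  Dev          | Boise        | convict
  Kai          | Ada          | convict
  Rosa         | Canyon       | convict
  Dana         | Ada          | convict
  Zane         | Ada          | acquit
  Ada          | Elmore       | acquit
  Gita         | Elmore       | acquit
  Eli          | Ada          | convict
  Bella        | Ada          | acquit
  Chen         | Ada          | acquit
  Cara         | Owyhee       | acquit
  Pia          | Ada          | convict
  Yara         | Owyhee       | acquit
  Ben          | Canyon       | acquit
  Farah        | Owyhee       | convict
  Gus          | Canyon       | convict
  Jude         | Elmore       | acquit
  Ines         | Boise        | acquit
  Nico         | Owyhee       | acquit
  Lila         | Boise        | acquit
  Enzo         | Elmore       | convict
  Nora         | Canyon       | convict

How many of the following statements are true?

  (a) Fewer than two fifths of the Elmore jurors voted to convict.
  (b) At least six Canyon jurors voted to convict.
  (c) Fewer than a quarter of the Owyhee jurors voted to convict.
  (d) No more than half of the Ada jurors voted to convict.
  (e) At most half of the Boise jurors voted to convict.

(a) Elmore: |A| = 5, |A ∩ B| = 1; needs |A ∩ B| / |A| < 2/5 — true.
(b) Canyon: |A| = 7, |A ∩ B| = 6; needs |A ∩ B| ≥ 6 — true.
(c) Owyhee: |A| = 7, |A ∩ B| = 1; needs |A ∩ B| / |A| < 1/4 — true.
(d) Ada: |A| = 9, |A ∩ B| = 4; needs |A ∩ B| ≤ |A ∖ B| — true.
(e) Boise: |A| = 8, |A ∩ B| = 4; needs |A ∩ B| ≤ |A ∖ B| — true.

5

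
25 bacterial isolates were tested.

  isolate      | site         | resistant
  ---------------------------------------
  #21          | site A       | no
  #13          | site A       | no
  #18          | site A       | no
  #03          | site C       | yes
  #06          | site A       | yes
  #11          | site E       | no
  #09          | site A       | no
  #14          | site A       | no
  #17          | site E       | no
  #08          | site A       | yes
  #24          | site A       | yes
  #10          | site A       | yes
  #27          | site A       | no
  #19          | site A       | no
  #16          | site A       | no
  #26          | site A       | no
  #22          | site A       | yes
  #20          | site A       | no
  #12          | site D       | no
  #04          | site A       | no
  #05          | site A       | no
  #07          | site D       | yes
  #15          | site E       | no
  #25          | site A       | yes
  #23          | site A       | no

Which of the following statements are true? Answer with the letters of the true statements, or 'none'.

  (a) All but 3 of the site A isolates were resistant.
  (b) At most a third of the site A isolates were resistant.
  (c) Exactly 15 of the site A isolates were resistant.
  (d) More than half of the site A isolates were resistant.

|A| = 19, |A ∩ B| = 6, |A ∖ B| = 13.
(a) |A ∖ B| = 3: fails.
(b) |A ∩ B| / |A| ≤ 1/3: holds.
(c) |A ∩ B| = 15: fails.
(d) |A ∩ B| > |A ∖ B|: fails.

(b)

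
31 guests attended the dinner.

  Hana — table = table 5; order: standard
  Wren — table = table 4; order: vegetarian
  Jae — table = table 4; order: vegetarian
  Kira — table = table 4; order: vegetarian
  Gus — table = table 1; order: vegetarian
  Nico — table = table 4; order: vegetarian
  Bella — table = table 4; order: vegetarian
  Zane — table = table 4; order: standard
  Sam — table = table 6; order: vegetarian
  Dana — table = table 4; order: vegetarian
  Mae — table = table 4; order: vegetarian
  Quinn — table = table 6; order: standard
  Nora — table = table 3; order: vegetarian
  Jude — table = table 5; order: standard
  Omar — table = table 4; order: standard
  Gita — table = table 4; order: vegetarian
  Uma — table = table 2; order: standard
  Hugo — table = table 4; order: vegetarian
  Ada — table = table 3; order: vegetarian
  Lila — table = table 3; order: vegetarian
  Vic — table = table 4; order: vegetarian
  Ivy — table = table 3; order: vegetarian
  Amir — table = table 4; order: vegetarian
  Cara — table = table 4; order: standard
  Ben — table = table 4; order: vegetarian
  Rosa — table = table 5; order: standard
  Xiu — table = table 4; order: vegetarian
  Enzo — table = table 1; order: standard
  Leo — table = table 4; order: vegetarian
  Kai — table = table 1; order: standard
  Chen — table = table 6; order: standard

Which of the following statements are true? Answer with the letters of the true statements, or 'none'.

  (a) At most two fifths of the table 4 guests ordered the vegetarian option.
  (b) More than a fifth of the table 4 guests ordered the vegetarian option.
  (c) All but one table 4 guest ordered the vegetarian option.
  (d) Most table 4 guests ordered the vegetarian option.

|A| = 17, |A ∩ B| = 14, |A ∖ B| = 3.
(a) |A ∩ B| / |A| ≤ 2/5: fails.
(b) |A ∩ B| / |A| > 1/5: holds.
(c) |A ∖ B| = 1: fails.
(d) |A ∩ B| > |A ∖ B|: holds.

(b), (d)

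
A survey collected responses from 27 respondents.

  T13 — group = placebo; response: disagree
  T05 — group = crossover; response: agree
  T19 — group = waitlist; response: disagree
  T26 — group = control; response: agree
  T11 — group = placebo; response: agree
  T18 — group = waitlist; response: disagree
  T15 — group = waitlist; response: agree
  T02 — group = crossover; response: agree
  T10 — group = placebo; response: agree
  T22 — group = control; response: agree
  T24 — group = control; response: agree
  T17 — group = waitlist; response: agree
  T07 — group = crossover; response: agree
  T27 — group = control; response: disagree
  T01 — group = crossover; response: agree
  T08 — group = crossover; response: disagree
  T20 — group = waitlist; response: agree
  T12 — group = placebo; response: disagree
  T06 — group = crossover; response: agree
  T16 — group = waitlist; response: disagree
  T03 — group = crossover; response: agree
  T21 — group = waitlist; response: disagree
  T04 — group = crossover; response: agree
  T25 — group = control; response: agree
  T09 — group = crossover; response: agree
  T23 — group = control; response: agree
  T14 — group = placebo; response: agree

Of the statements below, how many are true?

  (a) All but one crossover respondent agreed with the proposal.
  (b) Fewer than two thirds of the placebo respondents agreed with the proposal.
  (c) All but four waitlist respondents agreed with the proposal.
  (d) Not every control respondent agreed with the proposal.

4

(a) crossover: |A| = 9, |A ∩ B| = 8; needs |A ∖ B| = 1 — true.
(b) placebo: |A| = 5, |A ∩ B| = 3; needs |A ∩ B| / |A| < 2/3 — true.
(c) waitlist: |A| = 7, |A ∩ B| = 3; needs |A ∖ B| = 4 — true.
(d) control: |A| = 6, |A ∩ B| = 5; needs A ⊄ B (|A ∖ B| ≥ 1) — true.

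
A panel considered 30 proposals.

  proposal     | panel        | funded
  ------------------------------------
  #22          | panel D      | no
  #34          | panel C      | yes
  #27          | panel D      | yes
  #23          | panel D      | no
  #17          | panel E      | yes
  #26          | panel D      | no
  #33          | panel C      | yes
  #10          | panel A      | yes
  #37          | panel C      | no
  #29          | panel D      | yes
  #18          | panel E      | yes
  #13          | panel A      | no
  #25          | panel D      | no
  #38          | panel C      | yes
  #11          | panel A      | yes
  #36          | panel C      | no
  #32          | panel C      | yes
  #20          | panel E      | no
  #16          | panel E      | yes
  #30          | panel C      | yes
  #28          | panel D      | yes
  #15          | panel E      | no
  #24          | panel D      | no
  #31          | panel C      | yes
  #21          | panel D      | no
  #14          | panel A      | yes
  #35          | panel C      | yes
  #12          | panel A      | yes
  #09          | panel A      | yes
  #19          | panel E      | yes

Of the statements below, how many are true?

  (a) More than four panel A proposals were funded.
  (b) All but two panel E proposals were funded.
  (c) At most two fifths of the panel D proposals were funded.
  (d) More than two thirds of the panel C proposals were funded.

(a) panel A: |A| = 6, |A ∩ B| = 5; needs |A ∩ B| > 4 — true.
(b) panel E: |A| = 6, |A ∩ B| = 4; needs |A ∖ B| = 2 — true.
(c) panel D: |A| = 9, |A ∩ B| = 3; needs |A ∩ B| / |A| ≤ 2/5 — true.
(d) panel C: |A| = 9, |A ∩ B| = 7; needs |A ∩ B| / |A| > 2/3 — true.

4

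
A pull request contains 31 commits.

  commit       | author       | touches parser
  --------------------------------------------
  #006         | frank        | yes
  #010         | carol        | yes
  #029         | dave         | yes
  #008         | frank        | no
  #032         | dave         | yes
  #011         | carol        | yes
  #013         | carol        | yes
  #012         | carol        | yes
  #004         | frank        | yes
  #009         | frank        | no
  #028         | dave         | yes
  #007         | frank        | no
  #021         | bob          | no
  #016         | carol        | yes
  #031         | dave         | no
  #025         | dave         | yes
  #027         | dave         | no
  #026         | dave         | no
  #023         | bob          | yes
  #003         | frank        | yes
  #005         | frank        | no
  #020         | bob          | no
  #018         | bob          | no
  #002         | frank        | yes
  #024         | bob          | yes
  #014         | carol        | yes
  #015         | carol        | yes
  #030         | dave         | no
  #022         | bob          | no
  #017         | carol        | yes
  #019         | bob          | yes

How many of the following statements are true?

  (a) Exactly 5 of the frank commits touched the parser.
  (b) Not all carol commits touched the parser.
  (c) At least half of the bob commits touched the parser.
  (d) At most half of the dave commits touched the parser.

(a) frank: |A| = 8, |A ∩ B| = 4; needs |A ∩ B| = 5 — false.
(b) carol: |A| = 8, |A ∩ B| = 8; needs A ⊄ B (|A ∖ B| ≥ 1) — false.
(c) bob: |A| = 7, |A ∩ B| = 3; needs |A ∩ B| ≥ |A ∖ B| — false.
(d) dave: |A| = 8, |A ∩ B| = 4; needs |A ∩ B| ≤ |A ∖ B| — true.

1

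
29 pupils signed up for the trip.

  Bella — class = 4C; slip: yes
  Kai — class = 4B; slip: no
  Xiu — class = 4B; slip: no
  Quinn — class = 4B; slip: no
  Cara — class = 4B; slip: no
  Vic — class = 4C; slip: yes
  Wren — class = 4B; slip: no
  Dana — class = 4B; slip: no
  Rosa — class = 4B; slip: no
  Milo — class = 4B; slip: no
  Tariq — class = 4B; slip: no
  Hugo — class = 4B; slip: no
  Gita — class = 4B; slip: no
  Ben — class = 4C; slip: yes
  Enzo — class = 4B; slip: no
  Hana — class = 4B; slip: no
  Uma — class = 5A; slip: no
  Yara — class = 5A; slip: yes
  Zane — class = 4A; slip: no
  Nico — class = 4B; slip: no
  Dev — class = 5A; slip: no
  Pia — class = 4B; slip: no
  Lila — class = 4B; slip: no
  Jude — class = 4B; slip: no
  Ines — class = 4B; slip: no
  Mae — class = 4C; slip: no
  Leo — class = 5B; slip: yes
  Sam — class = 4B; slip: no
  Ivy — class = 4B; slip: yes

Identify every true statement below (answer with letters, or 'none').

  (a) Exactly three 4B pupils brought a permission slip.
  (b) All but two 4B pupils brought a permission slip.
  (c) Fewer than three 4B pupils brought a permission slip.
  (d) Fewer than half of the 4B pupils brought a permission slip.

|A| = 20, |A ∩ B| = 1, |A ∖ B| = 19.
(a) |A ∩ B| = 3: fails.
(b) |A ∖ B| = 2: fails.
(c) |A ∩ B| < 3: holds.
(d) |A ∩ B| < |A ∖ B|: holds.

(c), (d)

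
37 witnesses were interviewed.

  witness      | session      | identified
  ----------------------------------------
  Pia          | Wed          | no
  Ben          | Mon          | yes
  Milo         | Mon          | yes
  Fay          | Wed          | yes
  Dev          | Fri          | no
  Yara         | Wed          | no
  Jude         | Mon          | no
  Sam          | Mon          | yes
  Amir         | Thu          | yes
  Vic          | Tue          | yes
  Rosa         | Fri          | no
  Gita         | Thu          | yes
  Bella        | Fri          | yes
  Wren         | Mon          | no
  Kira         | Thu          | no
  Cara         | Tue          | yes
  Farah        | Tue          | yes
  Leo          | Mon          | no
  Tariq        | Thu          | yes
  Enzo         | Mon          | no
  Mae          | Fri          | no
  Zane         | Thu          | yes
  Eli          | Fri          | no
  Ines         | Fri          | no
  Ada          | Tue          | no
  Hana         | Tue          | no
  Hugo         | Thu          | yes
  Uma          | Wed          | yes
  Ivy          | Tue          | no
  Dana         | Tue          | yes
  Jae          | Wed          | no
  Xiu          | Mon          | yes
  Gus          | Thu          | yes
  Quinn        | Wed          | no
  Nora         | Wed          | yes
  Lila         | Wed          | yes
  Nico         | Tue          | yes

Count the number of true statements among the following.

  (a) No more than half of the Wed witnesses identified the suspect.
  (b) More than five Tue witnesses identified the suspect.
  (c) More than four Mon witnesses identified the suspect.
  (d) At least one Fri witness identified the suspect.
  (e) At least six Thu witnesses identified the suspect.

(a) Wed: |A| = 8, |A ∩ B| = 4; needs |A ∩ B| ≤ |A ∖ B| — true.
(b) Tue: |A| = 8, |A ∩ B| = 5; needs |A ∩ B| > 5 — false.
(c) Mon: |A| = 8, |A ∩ B| = 4; needs |A ∩ B| > 4 — false.
(d) Fri: |A| = 6, |A ∩ B| = 1; needs A ∩ B ≠ ∅ (|A ∩ B| ≥ 1) — true.
(e) Thu: |A| = 7, |A ∩ B| = 6; needs |A ∩ B| ≥ 6 — true.

3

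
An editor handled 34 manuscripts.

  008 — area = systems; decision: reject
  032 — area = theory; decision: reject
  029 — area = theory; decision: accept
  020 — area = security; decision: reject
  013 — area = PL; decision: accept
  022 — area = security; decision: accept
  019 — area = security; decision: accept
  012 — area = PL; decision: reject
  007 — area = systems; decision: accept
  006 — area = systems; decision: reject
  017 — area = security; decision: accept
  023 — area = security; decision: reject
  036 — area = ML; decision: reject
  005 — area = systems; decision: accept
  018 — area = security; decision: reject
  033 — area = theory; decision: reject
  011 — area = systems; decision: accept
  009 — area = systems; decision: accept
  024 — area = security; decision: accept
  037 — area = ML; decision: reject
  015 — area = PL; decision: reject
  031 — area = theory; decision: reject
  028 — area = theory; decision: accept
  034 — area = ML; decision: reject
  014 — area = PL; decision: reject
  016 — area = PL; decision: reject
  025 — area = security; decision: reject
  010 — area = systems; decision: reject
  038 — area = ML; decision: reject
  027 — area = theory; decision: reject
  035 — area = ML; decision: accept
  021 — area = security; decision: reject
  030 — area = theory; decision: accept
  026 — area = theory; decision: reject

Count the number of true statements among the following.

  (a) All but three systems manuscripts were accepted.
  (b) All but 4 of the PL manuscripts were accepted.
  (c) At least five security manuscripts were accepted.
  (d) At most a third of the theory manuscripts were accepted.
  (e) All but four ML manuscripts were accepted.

3

(a) systems: |A| = 7, |A ∩ B| = 4; needs |A ∖ B| = 3 — true.
(b) PL: |A| = 5, |A ∩ B| = 1; needs |A ∖ B| = 4 — true.
(c) security: |A| = 9, |A ∩ B| = 4; needs |A ∩ B| ≥ 5 — false.
(d) theory: |A| = 8, |A ∩ B| = 3; needs |A ∩ B| / |A| ≤ 1/3 — false.
(e) ML: |A| = 5, |A ∩ B| = 1; needs |A ∖ B| = 4 — true.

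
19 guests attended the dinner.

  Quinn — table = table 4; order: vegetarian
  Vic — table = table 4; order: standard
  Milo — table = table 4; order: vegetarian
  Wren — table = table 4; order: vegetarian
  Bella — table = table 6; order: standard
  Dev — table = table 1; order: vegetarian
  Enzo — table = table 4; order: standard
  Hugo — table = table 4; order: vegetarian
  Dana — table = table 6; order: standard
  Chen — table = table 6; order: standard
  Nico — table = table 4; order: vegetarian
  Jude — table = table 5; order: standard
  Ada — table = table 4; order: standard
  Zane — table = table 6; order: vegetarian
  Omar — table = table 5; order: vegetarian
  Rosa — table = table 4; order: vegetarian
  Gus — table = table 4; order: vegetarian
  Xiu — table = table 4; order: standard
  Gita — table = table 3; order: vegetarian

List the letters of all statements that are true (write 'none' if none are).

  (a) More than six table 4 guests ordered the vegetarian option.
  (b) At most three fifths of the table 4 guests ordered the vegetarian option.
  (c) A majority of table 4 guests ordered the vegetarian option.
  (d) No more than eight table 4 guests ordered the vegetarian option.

|A| = 11, |A ∩ B| = 7, |A ∖ B| = 4.
(a) |A ∩ B| > 6: holds.
(b) |A ∩ B| / |A| ≤ 3/5: fails.
(c) |A ∩ B| > |A ∖ B|: holds.
(d) |A ∩ B| ≤ 8: holds.

(a), (c), (d)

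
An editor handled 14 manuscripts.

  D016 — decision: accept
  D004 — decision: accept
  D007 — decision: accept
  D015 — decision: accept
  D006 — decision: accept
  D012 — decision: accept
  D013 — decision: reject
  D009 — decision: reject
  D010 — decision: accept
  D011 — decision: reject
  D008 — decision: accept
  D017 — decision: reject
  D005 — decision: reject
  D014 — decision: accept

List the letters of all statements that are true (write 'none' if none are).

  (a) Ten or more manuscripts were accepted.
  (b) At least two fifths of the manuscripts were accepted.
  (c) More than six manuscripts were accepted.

|A| = 14, |A ∩ B| = 9, |A ∖ B| = 5.
(a) |A ∩ B| ≥ 10: fails.
(b) |A ∩ B| / |A| ≥ 2/5: holds.
(c) |A ∩ B| > 6: holds.

(b), (c)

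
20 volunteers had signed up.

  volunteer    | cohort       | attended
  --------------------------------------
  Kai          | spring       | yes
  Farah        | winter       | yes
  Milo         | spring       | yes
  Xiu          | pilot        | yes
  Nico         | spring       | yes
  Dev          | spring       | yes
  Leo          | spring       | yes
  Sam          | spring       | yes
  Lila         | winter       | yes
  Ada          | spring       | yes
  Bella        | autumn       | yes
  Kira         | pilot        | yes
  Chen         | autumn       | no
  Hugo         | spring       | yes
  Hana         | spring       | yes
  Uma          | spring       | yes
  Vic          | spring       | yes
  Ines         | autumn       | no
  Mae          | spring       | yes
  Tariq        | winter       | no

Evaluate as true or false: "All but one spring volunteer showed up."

Truth condition: |A ∖ B| = 1.
A (the restrictor) = {Kai, Milo, Nico, Dev, Leo, Sam, Ada, Hugo, Hana, Uma, Vic, Mae}, |A| = 12.
A ∖ B = {}, so |A ∖ B| = 0.
|A ∖ B| = 0, so the statement is false.

False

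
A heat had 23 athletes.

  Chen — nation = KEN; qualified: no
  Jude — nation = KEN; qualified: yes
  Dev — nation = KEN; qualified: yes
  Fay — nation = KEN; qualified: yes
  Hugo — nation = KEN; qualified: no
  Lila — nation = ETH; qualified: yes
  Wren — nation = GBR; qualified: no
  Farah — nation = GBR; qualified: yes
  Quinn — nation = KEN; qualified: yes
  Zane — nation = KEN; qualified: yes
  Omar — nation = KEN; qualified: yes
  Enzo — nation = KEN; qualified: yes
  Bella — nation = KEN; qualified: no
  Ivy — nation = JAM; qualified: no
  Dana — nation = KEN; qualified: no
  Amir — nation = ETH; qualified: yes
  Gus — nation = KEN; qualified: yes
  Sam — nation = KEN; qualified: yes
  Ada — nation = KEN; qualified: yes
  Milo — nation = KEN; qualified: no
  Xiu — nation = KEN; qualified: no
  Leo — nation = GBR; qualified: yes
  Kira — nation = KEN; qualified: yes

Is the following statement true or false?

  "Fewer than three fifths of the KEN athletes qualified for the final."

'Fewer than three fifths of the KEN athletes qualified for the final' holds iff |A ∩ B| / |A| < 3/5.
|A| = 17, |A ∩ B| = 11, |A ∖ B| = 6.
|A ∩ B|/|A| = 11/17, so the statement is false.

False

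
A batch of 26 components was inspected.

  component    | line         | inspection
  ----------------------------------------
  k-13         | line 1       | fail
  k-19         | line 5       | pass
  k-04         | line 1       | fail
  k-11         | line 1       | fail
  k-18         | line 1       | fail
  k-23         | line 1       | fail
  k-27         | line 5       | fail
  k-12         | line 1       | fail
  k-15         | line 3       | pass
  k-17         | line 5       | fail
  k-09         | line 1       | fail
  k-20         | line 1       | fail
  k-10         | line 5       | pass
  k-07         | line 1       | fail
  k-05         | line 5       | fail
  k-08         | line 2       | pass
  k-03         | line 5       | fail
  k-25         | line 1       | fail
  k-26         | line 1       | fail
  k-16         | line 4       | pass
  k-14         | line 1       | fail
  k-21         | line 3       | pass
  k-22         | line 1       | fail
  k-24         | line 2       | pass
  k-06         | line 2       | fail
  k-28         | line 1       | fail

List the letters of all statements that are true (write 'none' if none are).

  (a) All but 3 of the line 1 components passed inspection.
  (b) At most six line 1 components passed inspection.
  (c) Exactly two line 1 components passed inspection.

|A| = 14, |A ∩ B| = 0, |A ∖ B| = 14.
(a) |A ∖ B| = 3: fails.
(b) |A ∩ B| ≤ 6: holds.
(c) |A ∩ B| = 2: fails.

(b)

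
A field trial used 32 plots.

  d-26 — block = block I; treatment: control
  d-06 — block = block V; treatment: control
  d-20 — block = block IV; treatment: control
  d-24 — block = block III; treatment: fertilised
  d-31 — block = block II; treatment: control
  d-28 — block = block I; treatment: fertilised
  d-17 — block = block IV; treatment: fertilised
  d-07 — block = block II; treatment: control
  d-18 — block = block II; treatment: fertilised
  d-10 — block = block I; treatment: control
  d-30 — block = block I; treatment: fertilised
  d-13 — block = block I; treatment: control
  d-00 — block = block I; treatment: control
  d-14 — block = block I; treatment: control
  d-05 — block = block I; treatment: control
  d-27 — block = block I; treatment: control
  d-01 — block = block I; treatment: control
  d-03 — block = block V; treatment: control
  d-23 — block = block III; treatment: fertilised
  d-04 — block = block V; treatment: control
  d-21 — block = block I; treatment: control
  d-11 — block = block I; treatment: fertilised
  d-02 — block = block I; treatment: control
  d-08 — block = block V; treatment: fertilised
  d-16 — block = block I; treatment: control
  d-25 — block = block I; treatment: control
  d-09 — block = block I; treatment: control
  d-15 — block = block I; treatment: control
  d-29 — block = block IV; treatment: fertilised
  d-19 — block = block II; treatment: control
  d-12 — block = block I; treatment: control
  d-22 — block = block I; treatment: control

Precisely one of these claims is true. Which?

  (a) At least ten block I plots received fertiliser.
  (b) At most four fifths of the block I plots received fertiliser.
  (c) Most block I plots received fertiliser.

(b)

|A| = 19, |A ∩ B| = 3, |A ∖ B| = 16.
(a) requires |A ∩ B| ≥ 10: false.
(b) requires |A ∩ B| / |A| ≤ 4/5: true.
(c) requires |A ∩ B| > |A ∖ B|: false.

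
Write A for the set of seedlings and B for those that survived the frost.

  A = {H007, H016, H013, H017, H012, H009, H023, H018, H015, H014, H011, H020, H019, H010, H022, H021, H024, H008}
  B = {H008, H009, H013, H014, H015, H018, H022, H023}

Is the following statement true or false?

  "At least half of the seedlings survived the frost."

False

Truth condition: |A ∩ B| ≥ |A ∖ B|.
|A| = 18, |A ∩ B| = 8, |A ∖ B| = 10.
8 < 10, so the statement is false.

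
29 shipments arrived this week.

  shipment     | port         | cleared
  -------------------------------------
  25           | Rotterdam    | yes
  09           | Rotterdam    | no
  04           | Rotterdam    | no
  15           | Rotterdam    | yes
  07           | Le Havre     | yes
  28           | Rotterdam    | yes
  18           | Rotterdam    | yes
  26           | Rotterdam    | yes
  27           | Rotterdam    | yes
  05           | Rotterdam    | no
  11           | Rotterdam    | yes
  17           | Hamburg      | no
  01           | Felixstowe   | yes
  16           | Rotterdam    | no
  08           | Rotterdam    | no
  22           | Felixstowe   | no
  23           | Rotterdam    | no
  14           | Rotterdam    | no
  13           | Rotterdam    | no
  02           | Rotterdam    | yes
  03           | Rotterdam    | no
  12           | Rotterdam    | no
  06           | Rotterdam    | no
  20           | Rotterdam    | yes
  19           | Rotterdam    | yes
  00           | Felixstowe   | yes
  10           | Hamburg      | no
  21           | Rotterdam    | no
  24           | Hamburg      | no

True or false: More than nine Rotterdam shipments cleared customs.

True

Truth condition: |A ∩ B| > 9.
|A| = 22, |A ∩ B| = 10, |A ∖ B| = 12.
|A ∩ B| = 10, so the statement is true.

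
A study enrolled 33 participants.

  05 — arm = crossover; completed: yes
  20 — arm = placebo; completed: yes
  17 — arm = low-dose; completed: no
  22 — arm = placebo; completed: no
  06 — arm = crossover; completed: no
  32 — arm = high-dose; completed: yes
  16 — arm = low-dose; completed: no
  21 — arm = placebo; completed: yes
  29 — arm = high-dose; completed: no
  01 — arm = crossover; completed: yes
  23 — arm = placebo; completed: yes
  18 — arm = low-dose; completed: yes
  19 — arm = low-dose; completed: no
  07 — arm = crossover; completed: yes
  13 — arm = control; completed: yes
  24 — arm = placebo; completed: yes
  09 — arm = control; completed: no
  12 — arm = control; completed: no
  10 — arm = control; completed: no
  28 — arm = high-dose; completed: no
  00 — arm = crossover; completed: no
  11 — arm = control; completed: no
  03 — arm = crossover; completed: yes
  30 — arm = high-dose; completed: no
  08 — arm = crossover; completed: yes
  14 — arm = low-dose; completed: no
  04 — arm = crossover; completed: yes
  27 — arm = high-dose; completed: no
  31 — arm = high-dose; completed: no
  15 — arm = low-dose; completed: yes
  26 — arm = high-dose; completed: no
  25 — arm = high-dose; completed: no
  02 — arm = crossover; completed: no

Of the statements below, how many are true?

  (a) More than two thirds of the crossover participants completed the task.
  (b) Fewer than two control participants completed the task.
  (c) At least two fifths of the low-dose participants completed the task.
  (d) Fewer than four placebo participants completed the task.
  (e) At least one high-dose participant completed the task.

(a) crossover: |A| = 9, |A ∩ B| = 6; needs |A ∩ B| / |A| > 2/3 — false.
(b) control: |A| = 5, |A ∩ B| = 1; needs |A ∩ B| < 2 — true.
(c) low-dose: |A| = 6, |A ∩ B| = 2; needs |A ∩ B| / |A| ≥ 2/5 — false.
(d) placebo: |A| = 5, |A ∩ B| = 4; needs |A ∩ B| < 4 — false.
(e) high-dose: |A| = 8, |A ∩ B| = 1; needs A ∩ B ≠ ∅ (|A ∩ B| ≥ 1) — true.

2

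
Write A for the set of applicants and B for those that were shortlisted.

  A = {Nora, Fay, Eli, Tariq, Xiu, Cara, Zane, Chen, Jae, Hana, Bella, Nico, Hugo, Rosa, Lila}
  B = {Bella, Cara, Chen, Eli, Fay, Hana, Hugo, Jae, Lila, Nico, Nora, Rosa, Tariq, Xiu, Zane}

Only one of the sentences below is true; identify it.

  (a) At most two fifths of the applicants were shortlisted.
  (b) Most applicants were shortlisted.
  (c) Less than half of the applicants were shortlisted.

(b)

|A| = 15, |A ∩ B| = 15, |A ∖ B| = 0.
(a) requires |A ∩ B| / |A| ≤ 2/5: false.
(b) requires |A ∩ B| > |A ∖ B|: true.
(c) requires |A ∩ B| < |A ∖ B|: false.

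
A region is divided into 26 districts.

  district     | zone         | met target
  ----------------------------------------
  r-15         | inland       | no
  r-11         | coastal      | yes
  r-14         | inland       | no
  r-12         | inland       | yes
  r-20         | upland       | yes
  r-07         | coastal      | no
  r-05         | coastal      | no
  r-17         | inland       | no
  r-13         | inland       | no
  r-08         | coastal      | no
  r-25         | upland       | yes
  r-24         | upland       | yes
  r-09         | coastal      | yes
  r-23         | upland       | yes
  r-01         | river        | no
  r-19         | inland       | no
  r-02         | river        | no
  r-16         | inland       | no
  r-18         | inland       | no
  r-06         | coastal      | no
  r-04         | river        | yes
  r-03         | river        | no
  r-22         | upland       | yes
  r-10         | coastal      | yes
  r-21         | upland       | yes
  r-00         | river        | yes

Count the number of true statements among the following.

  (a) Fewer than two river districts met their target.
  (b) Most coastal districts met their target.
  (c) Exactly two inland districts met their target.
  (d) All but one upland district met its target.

0

(a) river: |A| = 5, |A ∩ B| = 2; needs |A ∩ B| < 2 — false.
(b) coastal: |A| = 7, |A ∩ B| = 3; needs |A ∩ B| > |A ∖ B| — false.
(c) inland: |A| = 8, |A ∩ B| = 1; needs |A ∩ B| = 2 — false.
(d) upland: |A| = 6, |A ∩ B| = 6; needs |A ∖ B| = 1 — false.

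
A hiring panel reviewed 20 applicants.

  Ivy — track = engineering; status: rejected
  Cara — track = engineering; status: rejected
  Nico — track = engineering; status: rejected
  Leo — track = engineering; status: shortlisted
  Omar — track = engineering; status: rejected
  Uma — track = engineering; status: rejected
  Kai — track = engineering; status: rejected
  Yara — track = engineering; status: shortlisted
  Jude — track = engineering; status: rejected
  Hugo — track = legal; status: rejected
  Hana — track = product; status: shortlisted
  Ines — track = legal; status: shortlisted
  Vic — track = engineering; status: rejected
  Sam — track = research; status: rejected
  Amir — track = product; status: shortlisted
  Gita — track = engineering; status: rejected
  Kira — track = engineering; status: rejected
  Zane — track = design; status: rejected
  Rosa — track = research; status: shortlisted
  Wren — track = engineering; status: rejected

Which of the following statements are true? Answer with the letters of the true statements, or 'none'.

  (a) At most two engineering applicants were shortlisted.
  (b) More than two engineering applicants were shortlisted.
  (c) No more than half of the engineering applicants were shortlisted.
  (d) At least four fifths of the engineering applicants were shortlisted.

(a), (c)

|A| = 13, |A ∩ B| = 2, |A ∖ B| = 11.
(a) |A ∩ B| ≤ 2: holds.
(b) |A ∩ B| > 2: fails.
(c) |A ∩ B| ≤ |A ∖ B|: holds.
(d) |A ∩ B| / |A| ≥ 4/5: fails.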